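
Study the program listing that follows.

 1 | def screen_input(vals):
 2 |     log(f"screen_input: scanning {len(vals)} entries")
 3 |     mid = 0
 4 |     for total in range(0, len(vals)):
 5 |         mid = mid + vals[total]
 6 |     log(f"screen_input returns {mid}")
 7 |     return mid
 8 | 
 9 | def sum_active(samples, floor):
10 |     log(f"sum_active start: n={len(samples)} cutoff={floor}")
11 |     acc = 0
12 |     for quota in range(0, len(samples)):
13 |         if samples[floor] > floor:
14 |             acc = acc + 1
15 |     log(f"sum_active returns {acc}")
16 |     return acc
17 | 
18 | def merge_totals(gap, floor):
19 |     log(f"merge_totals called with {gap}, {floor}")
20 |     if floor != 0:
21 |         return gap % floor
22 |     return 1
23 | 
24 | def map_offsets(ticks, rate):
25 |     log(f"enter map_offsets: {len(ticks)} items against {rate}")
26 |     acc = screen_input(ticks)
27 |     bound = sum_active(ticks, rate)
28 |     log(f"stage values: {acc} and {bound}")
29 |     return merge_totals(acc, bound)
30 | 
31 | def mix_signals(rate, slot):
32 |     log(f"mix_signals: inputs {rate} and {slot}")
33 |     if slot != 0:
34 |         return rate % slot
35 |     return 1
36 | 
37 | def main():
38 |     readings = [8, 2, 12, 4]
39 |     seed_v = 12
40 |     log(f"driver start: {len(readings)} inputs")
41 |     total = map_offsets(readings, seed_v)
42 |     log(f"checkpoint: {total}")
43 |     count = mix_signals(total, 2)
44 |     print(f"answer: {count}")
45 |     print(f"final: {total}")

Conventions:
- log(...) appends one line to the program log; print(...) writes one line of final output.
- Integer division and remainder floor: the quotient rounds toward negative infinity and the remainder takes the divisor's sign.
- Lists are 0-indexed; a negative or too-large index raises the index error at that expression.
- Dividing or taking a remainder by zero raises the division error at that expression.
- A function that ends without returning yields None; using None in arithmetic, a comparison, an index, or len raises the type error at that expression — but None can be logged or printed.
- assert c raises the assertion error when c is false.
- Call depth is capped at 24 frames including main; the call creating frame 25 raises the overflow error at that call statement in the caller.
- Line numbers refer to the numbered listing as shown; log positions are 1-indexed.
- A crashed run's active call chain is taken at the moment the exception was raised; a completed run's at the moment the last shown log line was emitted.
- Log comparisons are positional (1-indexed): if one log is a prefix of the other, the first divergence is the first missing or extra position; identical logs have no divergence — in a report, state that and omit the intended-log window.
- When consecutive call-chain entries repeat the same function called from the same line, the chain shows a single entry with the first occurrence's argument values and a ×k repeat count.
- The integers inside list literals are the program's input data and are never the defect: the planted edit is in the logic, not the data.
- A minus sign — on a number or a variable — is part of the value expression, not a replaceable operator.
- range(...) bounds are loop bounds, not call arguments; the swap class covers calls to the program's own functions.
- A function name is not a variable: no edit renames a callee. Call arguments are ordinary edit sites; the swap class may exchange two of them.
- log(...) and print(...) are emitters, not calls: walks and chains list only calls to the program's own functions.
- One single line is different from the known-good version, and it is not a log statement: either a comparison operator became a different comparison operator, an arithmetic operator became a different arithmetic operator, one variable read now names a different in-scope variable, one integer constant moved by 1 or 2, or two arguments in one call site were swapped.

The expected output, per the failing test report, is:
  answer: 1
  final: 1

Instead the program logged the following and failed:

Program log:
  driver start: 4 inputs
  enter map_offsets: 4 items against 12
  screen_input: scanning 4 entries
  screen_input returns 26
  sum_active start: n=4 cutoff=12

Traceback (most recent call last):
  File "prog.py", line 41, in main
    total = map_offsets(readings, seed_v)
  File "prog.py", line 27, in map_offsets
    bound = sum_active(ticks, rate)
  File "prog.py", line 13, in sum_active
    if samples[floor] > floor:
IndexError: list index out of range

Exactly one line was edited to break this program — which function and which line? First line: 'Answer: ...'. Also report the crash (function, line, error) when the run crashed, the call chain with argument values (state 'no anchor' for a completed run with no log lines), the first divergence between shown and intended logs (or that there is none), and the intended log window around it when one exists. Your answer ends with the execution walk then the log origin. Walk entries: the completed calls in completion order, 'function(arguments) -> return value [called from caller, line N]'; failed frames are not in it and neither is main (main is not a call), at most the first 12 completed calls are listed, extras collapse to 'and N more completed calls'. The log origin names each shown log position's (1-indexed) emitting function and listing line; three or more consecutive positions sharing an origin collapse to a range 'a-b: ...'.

Answer: the defect is in sum_active at line 13.
The tell: Only 5 log lines were emitted before the run died; the intended continuation was 'sum_active returns 0'.
Crash: sum_active, line 13, IndexError.
Call chain: main -> map_offsets([8, 2, 12, 4], 12) (called at line 41) -> sum_active([8, 2, 12, 4], 12) (called at line 27).
First divergence: position 6 — the faulty run's log ends after 5 lines; the working version continues with 'sum_active returns 0'.
Intended log window:
  4: screen_input returns 26
  5: sum_active start: n=4 cutoff=12
  6: sum_active returns 0
  7: stage values: 26 and 0
Execution walk:
  screen_input([8, 2, 12, 4]) -> 26  [called from map_offsets, line 26]
Log line origins:
  1: logged in main at line 40
  2: logged in map_offsets at line 25
  3: logged in screen_input at line 2
  4: logged in screen_input at line 6
  5: logged in sum_active at line 10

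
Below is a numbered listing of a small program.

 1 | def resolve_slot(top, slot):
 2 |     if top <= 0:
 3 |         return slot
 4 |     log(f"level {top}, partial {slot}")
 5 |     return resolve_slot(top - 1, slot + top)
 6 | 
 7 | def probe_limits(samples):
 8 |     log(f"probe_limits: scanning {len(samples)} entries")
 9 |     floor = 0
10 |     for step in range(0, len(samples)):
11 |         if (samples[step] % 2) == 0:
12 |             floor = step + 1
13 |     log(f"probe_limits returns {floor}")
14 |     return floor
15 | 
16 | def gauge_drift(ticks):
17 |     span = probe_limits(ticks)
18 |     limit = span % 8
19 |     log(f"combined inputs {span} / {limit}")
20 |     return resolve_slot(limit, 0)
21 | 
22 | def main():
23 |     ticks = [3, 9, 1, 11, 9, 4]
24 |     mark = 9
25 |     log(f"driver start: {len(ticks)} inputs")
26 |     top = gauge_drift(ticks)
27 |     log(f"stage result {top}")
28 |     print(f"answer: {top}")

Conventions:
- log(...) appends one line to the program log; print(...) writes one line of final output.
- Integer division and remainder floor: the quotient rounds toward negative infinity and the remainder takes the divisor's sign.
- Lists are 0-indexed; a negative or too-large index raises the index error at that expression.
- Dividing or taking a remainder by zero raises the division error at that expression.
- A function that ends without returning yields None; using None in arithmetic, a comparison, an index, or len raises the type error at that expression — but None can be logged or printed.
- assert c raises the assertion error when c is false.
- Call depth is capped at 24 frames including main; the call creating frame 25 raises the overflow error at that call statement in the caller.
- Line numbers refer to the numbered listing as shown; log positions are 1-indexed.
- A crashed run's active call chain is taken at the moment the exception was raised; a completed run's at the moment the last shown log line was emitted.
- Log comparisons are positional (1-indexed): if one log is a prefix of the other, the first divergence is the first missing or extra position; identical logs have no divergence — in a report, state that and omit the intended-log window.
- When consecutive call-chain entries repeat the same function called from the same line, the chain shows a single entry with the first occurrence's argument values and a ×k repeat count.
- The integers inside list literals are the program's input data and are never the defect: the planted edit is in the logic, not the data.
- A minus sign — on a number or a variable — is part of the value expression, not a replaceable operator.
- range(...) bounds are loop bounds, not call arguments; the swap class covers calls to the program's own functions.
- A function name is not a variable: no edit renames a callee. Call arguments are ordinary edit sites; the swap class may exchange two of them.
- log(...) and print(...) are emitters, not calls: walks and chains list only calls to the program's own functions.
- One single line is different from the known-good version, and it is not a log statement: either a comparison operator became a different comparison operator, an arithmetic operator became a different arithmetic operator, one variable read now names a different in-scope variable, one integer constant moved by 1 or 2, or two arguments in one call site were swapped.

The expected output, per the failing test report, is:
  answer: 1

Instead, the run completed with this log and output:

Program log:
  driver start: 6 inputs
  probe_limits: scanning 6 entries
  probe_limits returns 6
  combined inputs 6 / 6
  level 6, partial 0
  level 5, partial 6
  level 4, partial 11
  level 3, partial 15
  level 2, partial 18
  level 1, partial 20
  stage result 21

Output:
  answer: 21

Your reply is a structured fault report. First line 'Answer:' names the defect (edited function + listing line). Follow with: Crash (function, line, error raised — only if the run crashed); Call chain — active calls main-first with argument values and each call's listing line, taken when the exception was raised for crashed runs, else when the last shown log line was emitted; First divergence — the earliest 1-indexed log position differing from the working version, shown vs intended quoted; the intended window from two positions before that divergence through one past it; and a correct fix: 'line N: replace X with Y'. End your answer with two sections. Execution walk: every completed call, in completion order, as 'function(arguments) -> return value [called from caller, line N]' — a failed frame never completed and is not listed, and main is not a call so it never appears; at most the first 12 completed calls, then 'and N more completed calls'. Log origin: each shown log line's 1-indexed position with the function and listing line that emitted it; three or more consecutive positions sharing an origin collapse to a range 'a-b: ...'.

Answer: the defect is in probe_limits at line 12.
Key observation: The earliest visible damage is log position 3 — 'probe_limits returns 6' rather than the intended 'probe_limits returns 1'.
Call chain: main.
First divergence: position 3; shown 'probe_limits returns 6' vs intended 'probe_limits returns 1'.
Intended log window:
  1: driver start: 6 inputs
  2: probe_limits: scanning 6 entries
  3: probe_limits returns 1
  4: combined inputs 1 / 1
Execution walk:
  probe_limits([3, 9, 1, 11, 9, 4]) -> 6  [called from gauge_drift, line 17]
  resolve_slot(0, 21) -> 21  [called from resolve_slot, line 5]
  resolve_slot(1, 20) -> 21  [called from resolve_slot, line 5]
  resolve_slot(2, 18) -> 21  [called from resolve_slot, line 5]
  resolve_slot(3, 15) -> 21  [called from resolve_slot, line 5]
  resolve_slot(4, 11) -> 21  [called from resolve_slot, line 5]
  resolve_slot(5, 6) -> 21  [called from resolve_slot, line 5]
  resolve_slot(6, 0) -> 21  [called from gauge_drift, line 20]
  gauge_drift([3, 9, 1, 11, 9, 4]) -> 21  [called from main, line 26]
Log origin:
  1: logged in main at line 25
  2: logged in probe_limits at line 8
  3: logged in probe_limits at line 13
  4: logged in gauge_drift at line 19
  5-10: logged in resolve_slot at line 4
  11: logged in main at line 27
A correct fix: line 12: replace `step` with `floor`.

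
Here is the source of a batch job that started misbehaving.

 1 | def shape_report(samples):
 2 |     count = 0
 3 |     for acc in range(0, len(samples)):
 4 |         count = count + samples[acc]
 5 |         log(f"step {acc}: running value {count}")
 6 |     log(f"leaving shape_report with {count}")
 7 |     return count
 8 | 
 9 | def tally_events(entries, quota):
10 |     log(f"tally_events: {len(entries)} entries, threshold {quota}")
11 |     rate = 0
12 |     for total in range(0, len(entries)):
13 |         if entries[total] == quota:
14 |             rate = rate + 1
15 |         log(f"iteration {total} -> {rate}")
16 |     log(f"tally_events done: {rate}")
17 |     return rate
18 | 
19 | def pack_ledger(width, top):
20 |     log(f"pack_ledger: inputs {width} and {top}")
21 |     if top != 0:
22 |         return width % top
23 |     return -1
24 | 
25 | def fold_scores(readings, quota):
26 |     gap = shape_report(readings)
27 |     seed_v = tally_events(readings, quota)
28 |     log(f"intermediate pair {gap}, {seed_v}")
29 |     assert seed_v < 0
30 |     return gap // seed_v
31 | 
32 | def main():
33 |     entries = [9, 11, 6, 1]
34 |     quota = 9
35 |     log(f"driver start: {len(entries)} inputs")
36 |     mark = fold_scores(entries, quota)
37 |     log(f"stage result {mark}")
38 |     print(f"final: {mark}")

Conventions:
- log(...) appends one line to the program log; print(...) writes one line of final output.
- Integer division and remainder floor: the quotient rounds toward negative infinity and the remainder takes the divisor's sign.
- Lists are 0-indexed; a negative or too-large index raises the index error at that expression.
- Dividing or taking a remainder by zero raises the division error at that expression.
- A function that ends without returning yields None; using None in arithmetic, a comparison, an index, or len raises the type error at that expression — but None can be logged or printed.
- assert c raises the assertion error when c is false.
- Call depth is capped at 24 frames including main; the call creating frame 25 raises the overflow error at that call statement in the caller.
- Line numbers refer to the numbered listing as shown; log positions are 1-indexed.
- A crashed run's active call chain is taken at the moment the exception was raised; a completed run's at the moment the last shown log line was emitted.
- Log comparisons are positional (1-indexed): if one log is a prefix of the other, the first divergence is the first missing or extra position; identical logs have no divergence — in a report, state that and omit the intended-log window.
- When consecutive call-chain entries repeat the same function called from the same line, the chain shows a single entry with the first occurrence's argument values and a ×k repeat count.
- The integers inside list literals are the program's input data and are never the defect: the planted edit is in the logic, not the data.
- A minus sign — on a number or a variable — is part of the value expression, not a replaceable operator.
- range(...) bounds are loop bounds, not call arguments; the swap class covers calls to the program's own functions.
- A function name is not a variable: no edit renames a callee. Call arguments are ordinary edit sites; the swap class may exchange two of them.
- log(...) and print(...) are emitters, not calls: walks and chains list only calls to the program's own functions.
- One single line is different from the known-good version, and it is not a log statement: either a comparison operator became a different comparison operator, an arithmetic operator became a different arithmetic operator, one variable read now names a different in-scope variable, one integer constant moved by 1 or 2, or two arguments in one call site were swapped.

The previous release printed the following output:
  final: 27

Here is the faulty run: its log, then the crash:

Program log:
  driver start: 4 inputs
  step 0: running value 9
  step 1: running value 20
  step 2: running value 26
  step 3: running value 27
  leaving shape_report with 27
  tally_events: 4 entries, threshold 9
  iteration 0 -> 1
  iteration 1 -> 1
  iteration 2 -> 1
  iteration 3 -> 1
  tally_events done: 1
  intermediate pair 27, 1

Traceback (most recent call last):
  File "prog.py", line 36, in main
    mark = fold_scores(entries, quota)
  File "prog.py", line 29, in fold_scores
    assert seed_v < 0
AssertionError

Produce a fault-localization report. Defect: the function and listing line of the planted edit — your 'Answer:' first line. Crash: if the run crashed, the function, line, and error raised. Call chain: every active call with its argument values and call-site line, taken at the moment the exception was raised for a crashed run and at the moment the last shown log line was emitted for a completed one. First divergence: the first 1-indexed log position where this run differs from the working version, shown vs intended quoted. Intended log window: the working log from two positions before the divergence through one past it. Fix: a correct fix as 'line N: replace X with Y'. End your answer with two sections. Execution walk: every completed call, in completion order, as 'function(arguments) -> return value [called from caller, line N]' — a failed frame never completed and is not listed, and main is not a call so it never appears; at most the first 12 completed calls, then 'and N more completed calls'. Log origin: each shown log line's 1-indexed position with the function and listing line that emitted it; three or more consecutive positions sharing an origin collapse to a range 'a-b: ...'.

Answer: the defect is in fold_scores at line 29.
Core observation: After 13 matching log lines the faulty run goes silent, while the working version continues with 'stage result 27'.
Crash: fold_scores, line 29, AssertionError.
Call chain: main -> fold_scores([9, 11, 6, 1], 9) (called at line 36).
First divergence: position 14; the shown log stops at 13 lines while the working version next logs 'stage result 27'.
Intended log window:
  12: tally_events done: 1
  13: intermediate pair 27, 1
  14: stage result 27
Execution walk:
  shape_report([9, 11, 6, 1]) -> 27  [called from fold_scores, line 26]
  tally_events([9, 11, 6, 1], 9) -> 1  [called from fold_scores, line 27]
Log origins:
  1 — main, line 35
  2-5 — shape_report, line 5
  6 — shape_report, line 6
  7 — tally_events, line 10
  8-11 — tally_events, line 15
  12 — tally_events, line 16
  13 — fold_scores, line 28
A correct fix: line 29: replace `<` with `>`.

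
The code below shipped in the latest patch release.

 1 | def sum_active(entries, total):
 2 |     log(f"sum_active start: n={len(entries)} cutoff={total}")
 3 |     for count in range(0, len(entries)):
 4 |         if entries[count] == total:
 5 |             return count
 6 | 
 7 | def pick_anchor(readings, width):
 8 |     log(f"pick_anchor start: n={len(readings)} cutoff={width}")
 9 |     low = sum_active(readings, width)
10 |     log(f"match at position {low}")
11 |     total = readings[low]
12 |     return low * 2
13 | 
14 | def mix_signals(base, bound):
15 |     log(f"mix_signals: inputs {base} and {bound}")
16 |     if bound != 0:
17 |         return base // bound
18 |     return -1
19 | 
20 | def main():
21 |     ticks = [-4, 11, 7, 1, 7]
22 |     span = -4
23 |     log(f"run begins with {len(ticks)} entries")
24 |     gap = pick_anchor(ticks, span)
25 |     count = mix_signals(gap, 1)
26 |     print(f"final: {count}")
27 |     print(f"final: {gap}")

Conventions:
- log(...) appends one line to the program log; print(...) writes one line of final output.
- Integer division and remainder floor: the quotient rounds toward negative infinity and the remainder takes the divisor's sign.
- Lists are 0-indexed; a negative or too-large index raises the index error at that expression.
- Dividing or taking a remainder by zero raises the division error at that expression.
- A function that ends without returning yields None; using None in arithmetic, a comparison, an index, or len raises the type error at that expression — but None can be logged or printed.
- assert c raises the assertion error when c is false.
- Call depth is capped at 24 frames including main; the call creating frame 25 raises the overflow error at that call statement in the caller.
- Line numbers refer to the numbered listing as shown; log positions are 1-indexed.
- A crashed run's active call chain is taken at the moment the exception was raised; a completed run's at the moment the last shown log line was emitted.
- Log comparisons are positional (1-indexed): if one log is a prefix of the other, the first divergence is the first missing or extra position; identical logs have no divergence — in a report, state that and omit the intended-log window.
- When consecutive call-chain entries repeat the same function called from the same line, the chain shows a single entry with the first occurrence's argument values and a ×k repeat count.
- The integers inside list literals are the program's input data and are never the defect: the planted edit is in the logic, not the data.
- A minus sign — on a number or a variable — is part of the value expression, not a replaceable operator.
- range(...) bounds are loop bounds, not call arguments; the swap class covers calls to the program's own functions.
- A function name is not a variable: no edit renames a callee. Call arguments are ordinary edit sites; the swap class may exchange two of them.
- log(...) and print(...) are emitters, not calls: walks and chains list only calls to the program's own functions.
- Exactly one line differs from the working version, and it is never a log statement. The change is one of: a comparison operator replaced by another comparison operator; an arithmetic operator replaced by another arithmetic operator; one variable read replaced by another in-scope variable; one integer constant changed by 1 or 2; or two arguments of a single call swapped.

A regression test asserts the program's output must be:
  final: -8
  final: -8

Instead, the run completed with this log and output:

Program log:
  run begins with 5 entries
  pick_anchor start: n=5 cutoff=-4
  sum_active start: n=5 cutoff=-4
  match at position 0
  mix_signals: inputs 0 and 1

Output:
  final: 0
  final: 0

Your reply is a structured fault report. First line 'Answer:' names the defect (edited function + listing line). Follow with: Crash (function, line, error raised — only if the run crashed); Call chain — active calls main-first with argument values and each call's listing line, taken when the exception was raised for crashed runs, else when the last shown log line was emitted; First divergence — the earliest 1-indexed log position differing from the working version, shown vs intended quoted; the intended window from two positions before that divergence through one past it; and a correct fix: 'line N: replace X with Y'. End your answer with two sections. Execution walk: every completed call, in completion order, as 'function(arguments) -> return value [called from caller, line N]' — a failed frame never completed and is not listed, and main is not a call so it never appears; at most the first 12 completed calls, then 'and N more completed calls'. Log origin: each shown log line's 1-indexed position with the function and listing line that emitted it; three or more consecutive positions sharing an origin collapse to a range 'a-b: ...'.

Answer: the defect is in pick_anchor at line 12.
Key observation: The log first diverges at position 5: the faulty run prints 'mix_signals: inputs 0 and 1' where the working version prints 'mix_signals: inputs -8 and 1'.
Call chain: main -> mix_signals(0, 1) (called at line 25).
First divergence: position 5 — shown 'mix_signals: inputs 0 and 1', intended 'mix_signals: inputs -8 and 1'.
Intended log window:
  3: sum_active start: n=5 cutoff=-4
  4: match at position 0
  5: mix_signals: inputs -8 and 1
Execution walk:
  sum_active([-4, 11, 7, 1, 7], -4) -> 0  [called from pick_anchor, line 9]
  pick_anchor([-4, 11, 7, 1, 7], -4) -> 0  [called from main, line 24]
  mix_signals(0, 1) -> 0  [called from main, line 25]
Log line origins:
  1: logged in main at line 23
  2: logged in pick_anchor at line 8
  3: logged in sum_active at line 2
  4: logged in pick_anchor at line 10
  5: logged in mix_signals at line 15
A correct fix: line 12: replace `low` with `total`.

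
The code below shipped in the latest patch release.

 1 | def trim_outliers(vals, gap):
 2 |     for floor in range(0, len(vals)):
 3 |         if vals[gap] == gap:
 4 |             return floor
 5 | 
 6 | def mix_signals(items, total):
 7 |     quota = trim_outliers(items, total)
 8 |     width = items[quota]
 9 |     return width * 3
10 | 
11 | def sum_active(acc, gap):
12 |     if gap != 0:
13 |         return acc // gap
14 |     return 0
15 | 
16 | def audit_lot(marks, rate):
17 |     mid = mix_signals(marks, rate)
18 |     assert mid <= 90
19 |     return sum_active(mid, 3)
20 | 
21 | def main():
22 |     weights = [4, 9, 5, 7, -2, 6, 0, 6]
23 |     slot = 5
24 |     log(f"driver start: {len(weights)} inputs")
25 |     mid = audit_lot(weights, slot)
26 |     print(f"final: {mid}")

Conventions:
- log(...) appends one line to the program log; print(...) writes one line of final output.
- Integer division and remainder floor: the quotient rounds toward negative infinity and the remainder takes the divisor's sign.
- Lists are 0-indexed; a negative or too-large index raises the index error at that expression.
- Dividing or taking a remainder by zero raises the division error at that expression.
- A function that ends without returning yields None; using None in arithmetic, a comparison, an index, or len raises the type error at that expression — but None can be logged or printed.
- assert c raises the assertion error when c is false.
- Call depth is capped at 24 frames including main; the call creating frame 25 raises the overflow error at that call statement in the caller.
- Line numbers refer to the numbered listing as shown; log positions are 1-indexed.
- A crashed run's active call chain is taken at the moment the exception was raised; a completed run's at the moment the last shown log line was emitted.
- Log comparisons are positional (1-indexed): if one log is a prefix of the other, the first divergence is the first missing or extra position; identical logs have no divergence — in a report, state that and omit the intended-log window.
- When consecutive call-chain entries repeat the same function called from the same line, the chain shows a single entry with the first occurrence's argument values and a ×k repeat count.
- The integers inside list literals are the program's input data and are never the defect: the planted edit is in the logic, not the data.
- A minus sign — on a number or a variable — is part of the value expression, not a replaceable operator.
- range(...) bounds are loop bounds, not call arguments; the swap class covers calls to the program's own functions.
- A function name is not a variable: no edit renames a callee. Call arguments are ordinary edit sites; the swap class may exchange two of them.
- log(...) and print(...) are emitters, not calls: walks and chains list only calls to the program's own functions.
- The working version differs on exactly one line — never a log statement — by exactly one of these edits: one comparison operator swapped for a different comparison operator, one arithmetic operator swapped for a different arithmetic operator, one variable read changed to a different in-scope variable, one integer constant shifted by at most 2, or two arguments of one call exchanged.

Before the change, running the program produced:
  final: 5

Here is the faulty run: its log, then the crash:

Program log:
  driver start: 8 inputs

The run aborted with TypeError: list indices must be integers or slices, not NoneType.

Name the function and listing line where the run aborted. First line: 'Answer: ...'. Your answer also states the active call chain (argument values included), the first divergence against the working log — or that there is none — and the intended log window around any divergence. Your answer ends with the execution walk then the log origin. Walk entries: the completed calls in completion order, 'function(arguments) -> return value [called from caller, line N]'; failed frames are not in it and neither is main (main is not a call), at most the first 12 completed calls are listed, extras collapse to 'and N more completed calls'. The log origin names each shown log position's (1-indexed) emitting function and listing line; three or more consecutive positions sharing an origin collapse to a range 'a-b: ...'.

Answer: the error was raised in mix_signals, line 8.
Key observation: All emitted log lines are correct; the crash alone marks the defect.
Call chain: main -> audit_lot([4, 9, 5, 7, -2, 6, 0, 6], 5) (called at line 25) -> mix_signals([4, 9, 5, 7, -2, 6, 0, 6], 5) (called at line 17).
First divergence: there is none — every log position agrees.
Execution walk:
  trim_outliers([4, 9, 5, 7, -2, 6, 0, 6], 5) -> None  [called from mix_signals, line 7]
Log line origins:
  1: emitted by main (line 24)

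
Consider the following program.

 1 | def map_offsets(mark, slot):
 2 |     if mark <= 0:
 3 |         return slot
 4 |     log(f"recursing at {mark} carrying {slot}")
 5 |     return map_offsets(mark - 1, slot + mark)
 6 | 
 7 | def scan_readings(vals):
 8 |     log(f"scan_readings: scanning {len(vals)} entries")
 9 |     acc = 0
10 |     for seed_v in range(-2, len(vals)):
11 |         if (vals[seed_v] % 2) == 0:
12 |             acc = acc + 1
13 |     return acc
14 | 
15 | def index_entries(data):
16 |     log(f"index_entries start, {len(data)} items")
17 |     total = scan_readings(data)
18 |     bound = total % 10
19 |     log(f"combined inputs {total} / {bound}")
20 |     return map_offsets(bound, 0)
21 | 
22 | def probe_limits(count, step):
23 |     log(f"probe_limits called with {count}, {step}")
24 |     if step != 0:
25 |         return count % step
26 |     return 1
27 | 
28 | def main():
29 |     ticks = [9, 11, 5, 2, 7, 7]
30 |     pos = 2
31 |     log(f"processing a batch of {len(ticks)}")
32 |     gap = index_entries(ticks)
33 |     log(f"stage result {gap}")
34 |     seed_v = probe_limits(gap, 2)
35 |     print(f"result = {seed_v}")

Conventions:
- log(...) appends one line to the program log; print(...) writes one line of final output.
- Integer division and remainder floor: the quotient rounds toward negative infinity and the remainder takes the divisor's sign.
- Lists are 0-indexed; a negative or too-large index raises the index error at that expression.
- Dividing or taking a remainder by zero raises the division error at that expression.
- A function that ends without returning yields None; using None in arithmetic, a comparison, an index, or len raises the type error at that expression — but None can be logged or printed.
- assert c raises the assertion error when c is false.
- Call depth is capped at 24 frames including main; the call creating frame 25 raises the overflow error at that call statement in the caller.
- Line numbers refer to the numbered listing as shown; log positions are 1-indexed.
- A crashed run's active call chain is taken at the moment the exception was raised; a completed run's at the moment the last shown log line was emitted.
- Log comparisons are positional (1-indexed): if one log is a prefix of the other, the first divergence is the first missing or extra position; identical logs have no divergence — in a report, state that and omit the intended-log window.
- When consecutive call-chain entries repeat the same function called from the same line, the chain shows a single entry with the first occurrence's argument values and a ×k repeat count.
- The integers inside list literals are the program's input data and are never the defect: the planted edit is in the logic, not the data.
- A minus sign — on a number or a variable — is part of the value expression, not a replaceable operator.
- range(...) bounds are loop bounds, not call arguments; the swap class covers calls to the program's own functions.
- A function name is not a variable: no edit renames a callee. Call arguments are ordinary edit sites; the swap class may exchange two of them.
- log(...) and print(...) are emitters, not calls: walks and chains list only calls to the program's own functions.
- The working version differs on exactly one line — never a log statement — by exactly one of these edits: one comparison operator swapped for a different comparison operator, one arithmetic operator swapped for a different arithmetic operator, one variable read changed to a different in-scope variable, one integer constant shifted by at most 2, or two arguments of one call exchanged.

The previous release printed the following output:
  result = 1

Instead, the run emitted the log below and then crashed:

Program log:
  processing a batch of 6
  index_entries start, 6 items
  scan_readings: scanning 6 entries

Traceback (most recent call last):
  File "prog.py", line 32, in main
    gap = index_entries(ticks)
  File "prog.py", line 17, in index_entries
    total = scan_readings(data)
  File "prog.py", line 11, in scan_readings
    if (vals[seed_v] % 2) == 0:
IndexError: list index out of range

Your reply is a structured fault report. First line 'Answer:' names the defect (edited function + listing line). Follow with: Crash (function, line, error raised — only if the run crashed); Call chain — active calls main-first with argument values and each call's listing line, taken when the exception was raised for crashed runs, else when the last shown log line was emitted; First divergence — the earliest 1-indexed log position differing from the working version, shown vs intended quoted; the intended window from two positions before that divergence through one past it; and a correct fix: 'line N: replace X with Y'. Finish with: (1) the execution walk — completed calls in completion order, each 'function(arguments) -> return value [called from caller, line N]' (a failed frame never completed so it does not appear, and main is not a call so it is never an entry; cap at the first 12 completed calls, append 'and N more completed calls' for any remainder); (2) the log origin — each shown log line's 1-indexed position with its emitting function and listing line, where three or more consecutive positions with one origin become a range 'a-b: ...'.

Answer: the defect is in scan_readings at line 10.
Key observation: A complete run would log 'combined inputs 1 / 1' next, but this one stopped at 3 lines.
Crash: scan_readings, line 11, IndexError.
Call chain: main -> index_entries([9, 11, 5, 2, 7, 7]) (called at line 32) -> scan_readings([9, 11, 5, 2, 7, 7]) (called at line 17).
First divergence: position 4 — the faulty run's log ends after 3 lines; the working version continues with 'combined inputs 1 / 1'.
Intended log window:
  2: index_entries start, 6 items
  3: scan_readings: scanning 6 entries
  4: combined inputs 1 / 1
  5: recursing at 1 carrying 0
Execution walk:
  (no call completed)
Log origin:
  1: logged in main at line 31
  2: logged in index_entries at line 16
  3: logged in scan_readings at line 8
A correct fix: line 10: replace `-2` with `0`.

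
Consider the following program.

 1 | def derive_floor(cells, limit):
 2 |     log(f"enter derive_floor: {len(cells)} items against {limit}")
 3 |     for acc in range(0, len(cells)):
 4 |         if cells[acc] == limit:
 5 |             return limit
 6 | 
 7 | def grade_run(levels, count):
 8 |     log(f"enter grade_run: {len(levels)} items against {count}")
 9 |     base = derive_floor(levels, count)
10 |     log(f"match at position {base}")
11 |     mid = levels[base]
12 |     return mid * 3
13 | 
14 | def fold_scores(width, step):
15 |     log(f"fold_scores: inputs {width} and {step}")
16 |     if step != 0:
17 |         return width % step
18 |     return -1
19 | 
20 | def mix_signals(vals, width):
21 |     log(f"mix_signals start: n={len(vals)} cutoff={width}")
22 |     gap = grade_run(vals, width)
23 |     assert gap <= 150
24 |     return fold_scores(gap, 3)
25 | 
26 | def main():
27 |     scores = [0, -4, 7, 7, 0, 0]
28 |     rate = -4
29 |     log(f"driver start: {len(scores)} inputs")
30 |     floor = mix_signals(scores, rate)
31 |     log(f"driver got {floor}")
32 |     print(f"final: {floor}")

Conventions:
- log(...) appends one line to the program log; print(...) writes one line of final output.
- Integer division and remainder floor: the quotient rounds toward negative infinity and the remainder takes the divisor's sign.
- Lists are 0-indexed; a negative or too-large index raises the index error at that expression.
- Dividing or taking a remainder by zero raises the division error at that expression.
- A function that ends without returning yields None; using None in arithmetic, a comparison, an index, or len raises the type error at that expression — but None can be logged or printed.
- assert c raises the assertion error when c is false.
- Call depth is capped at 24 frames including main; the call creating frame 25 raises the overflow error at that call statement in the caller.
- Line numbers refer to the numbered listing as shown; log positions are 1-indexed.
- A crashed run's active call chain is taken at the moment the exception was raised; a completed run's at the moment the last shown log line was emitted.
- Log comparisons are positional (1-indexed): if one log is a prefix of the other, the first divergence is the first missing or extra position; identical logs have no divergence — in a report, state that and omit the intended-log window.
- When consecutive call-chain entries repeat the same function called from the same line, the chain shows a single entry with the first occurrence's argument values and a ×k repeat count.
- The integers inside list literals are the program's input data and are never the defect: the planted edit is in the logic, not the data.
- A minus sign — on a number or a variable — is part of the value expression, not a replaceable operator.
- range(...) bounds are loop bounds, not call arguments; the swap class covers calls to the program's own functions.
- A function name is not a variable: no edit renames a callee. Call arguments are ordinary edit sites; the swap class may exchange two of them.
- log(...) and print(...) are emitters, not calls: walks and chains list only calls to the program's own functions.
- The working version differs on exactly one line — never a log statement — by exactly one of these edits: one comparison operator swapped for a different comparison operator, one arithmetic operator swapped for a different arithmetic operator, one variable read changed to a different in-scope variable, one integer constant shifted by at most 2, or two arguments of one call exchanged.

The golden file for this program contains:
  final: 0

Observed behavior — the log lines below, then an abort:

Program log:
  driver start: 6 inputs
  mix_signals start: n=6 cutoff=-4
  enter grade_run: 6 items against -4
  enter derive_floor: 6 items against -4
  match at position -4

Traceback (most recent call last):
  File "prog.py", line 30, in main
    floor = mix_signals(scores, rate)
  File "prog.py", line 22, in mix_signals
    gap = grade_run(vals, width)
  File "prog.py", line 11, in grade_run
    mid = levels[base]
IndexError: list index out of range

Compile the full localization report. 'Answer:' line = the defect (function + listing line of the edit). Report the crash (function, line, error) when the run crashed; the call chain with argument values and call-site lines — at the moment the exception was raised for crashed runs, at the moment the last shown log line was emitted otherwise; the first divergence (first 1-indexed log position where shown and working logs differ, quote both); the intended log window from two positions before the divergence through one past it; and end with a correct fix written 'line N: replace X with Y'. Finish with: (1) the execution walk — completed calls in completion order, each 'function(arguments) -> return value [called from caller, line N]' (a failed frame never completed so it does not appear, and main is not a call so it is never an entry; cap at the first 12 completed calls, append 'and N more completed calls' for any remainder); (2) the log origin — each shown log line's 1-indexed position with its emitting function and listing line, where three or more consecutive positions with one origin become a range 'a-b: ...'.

Answer: the defect is in derive_floor at line 5.
Key observation: The earliest visible damage is log position 5 — 'match at position -4' rather than the intended 'match at position 1'.
Crash: grade_run, line 11, IndexError.
Call chain: main -> mix_signals([0, -4, 7, 7, 0, 0], -4) (called at line 30) -> grade_run([0, -4, 7, 7, 0, 0], -4) (called at line 22).
First divergence: position 5 — shown 'match at position -4', intended 'match at position 1'.
Intended log window:
  3: enter grade_run: 6 items against -4
  4: enter derive_floor: 6 items against -4
  5: match at position 1
  6: fold_scores: inputs -12 and 3
Execution walk:
  derive_floor([0, -4, 7, 7, 0, 0], -4) -> -4  [called from grade_run, line 9]
Origin of each log line:
  1: logged in main at line 29
  2: logged in mix_signals at line 21
  3: logged in grade_run at line 8
  4: logged in derive_floor at line 2
  5: logged in grade_run at line 10
A correct fix: line 5: replace `limit` with `acc`.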